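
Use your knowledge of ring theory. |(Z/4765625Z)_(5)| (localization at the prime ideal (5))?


5-primary part: 4765625=5^7*61
Size=5^7=78125


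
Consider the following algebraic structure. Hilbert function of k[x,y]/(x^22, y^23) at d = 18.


k[x,y], I = (x^22, y^23), d = 18
Need i < 22 and d-i < 23.
Range: 0 <= i <= 18.
H(18) = 19


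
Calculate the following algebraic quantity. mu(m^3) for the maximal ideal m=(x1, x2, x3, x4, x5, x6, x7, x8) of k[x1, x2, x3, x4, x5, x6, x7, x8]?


Graded Nakayama: mu(m^d) = dim_k (m^d/m^(d+1)) = #degree-3 monomials in 8 vars
C(n+d-1,d)=C(10,3)=120


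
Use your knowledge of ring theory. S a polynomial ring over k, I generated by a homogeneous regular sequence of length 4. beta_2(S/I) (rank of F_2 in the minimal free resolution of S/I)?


Regular sequence => Koszul complex is the minimal free resolution.
Syz_1 minimally generated by Koszul relations f_i*e_j - f_j*e_i (i<j): mu(Syz_1) = beta_2 = C(m,2) = m(m-1)/2
m=4
4*3/2 = 6


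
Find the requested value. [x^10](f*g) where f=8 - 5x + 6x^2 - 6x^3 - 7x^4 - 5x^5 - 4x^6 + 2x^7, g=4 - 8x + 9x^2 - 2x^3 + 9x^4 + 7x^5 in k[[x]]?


[x^10] = sum a_i*b_j, i+j=10
  -5*7=-35
  -4*9=-36
  2*-2=-4
Sum=-75


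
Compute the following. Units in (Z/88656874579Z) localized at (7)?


Local ring = Z/40353607Z.
phi(40353607) = 7^8*(7-1) = 34588806


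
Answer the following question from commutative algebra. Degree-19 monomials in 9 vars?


C(d+n-1,n-1)=C(27,8)=2220075


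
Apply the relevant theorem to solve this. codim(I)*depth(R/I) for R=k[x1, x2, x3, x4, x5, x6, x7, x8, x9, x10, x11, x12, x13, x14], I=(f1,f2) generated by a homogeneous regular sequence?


codim=2, depth=dim(R/I)=14-2=12
Product=2*12=24


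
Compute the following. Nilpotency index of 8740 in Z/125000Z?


8740^k mod 125000:
k=1: 8740
k=2: 12600
k=3: 124000
k=4: 10000
k=5: 25000
k=6: 0
First zero at k = 6


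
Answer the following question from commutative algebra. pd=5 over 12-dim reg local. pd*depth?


pd+depth=12
depth=12-5=7
pd*depth=5*7=35


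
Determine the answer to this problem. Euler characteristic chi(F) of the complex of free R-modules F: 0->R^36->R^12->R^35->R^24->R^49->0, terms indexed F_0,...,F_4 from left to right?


chi = sum (-1)^i * rank:
(-1)^0*36=36
(-1)^1*12=-12
(-1)^2*35=35
(-1)^3*24=-24
(-1)^4*49=49
chi=84


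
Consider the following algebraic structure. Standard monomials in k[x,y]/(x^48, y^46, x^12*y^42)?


k[x,y]/I, I = (x^48, y^46, x^12*y^42)
Rect: 48x46=2208. Corner: (48-12)x(46-42)=144.
dim = 2208-144 = 2064


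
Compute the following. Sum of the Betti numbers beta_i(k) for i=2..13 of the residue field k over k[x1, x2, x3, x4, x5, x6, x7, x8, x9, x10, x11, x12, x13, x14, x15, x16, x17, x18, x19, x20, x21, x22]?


Koszul resolution: beta_i(k)=C(n,i), n=22
C(22,2)=231, C(22,3)=1540, C(22,4)=7315, C(22,5)=26334, C(22,6)=74613, C(22,7)=170544, C(22,8)=319770, C(22,9)=497420, C(22,10)=646646, C(22,11)=705432, C(22,12)=646646, C(22,13)=497420
Sum=3593911


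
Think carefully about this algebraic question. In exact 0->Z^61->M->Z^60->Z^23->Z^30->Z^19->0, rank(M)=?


Alt sum=0:
(-1)^0*61 + (-1)^1*? + (-1)^2*60 + (-1)^3*23 + (-1)^4*30 + (-1)^5*19=0
rank(M)=109


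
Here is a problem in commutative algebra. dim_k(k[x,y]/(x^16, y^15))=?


Basis: x^i*y^j, i<16, j<15
16*15=240


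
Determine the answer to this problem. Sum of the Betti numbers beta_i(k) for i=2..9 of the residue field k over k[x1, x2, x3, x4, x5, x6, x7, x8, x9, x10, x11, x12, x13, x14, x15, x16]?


Koszul resolution: beta_i(k)=C(n,i), n=16
C(16,2)=120, C(16,3)=560, C(16,4)=1820, C(16,5)=4368, C(16,6)=8008, C(16,7)=11440, C(16,8)=12870, C(16,9)=11440
Sum=50626


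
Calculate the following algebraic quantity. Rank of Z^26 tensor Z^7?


rank(M(x)N) = rank(M)*rank(N)
26*7 = 182


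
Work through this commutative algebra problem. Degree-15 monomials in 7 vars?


C(d+n-1,n-1)=C(21,6)=54264


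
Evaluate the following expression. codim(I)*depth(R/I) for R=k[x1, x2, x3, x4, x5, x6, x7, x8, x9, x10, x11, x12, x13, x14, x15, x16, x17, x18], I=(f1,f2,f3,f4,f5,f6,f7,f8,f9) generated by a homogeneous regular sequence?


codim=9, depth=dim(R/I)=18-9=9
Product=9*9=81


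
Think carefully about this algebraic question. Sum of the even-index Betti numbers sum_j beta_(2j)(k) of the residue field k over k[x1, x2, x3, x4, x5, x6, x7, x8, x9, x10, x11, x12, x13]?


Koszul resolution: beta_i(k)=C(n,i), n=13
sum_even C(13,i) = 2^(n-1) = 2^12 = 4096


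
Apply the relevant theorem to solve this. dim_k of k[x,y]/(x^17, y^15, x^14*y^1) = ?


k[x,y]/I, I = (x^17, y^15, x^14*y^1)
Rect: 17x15=255. Corner: (17-14)x(15-1)=42.
dim = 255-42 = 213


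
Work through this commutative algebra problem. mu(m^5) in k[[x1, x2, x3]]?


C(n+d-1,d)=C(7,5)=21


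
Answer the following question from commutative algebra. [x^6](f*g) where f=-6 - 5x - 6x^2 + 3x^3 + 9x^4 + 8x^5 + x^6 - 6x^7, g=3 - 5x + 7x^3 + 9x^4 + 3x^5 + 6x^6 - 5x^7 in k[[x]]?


[x^6] = sum a_i*b_j, i+j=6
  -6*6=-36
  -5*3=-15
  -6*9=-54
  3*7=21
  8*-5=-40
  1*3=3
Sum=-121


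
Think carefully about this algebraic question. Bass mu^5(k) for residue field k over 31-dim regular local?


C(n,i)=C(31,5)=169911


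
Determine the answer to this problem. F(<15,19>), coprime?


gcd(15,19)=1 => F=ab-a-b=15*19-15-19=285-34=251


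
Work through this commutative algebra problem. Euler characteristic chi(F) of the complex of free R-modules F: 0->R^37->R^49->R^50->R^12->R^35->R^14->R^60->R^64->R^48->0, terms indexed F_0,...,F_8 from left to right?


chi = sum (-1)^i * rank:
(-1)^0*37=37
(-1)^1*49=-49
(-1)^2*50=50
(-1)^3*12=-12
(-1)^4*35=35
(-1)^5*14=-14
(-1)^6*60=60
(-1)^7*64=-64
(-1)^8*48=48
chi=91


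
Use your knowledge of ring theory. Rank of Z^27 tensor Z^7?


rank(M(x)N) = rank(M)*rank(N)
27*7 = 189


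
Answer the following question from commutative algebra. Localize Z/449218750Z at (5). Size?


5-primary part: 449218750=5^10*46
Size=5^10=9765625


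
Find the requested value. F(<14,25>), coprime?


gcd(14,25)=1 => F=ab-a-b=14*25-14-25=350-39=311


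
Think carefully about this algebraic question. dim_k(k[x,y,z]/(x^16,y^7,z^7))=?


Basis: x^iy^jz^k, i<16,j<7,k<7
16*7*7=784


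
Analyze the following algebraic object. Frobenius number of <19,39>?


gcd(19,39)=1 => F=ab-a-b=19*39-19-39=741-58=683


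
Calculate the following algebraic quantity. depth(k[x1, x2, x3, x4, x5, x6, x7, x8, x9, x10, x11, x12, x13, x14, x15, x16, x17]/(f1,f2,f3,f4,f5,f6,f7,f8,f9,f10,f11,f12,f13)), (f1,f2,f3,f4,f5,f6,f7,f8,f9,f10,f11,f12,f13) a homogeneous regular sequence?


depth(R)=17
depth(R/I)=17-13=4


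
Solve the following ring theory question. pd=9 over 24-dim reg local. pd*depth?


pd+depth=24
depth=24-9=15
pd*depth=9*15=135


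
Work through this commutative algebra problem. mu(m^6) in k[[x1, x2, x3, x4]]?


C(n+d-1,d)=C(9,6)=84


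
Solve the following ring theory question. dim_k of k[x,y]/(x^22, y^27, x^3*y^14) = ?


k[x,y]/I, I = (x^22, y^27, x^3*y^14)
Rect: 22x27=594. Corner: (22-3)x(27-14)=247.
dim = 594-247 = 347


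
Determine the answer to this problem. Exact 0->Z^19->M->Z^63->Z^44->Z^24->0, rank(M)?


Alt sum=0:
(-1)^0*19 + (-1)^1*? + (-1)^2*63 + (-1)^3*44 + (-1)^4*24=0
rank(M)=62


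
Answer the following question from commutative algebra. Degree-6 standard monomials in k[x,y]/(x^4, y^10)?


k[x,y], I = (x^4, y^10), d = 6
Need i < 4 and d-i < 10.
Range: 0 <= i <= 3.
H(6) = 4


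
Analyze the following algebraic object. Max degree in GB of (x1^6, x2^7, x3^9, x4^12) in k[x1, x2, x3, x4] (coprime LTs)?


Pure powers, coprime LTs => already GB.
Degrees: 6, 7, 9, 12
Max=12


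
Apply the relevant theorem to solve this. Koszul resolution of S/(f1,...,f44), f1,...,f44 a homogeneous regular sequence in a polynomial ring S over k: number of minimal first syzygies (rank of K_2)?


Regular sequence => Koszul complex is the minimal free resolution.
Syz_1 minimally generated by Koszul relations f_i*e_j - f_j*e_i (i<j): mu(Syz_1) = beta_2 = C(m,2) = m(m-1)/2
m=44
44*43/2 = 946


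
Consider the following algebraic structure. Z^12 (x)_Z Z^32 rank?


rank(M(x)N) = rank(M)*rank(N)
12*32 = 384


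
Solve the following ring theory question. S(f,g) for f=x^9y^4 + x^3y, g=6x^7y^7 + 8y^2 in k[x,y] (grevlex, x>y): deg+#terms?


LT(f)=x^9y^4, LT(g)=6x^7y^7
lcm(LM)=x^9y^7
S(f,g) (scaled by 6 to clear denominators) = 6y^3*f - x^2*g = 6x^3y^4 - 8x^2y^2
2 terms, deg 7.
7+2=9


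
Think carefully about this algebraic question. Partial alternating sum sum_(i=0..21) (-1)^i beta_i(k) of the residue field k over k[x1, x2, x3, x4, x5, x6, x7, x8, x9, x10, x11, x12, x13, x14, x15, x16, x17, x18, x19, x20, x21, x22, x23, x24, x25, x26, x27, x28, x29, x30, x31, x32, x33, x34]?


Koszul resolution: beta_i(k)=C(n,i), n=34
sum_(i=0..p) (-1)^i C(n,i) = (-1)^p C(n-1,p)
(-1)^21*C(33,21) = (-1)^21*354817320 = -354817320


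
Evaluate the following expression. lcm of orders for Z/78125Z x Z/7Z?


Exponent = lcm of the cyclic orders; pairwise coprime => product.
5^7*7^1=78125*7=546875


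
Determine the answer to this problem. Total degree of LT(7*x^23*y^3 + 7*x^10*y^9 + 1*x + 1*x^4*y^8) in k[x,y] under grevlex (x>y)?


LT: 7*x^23*y^3
deg_x=23, deg_y=3
Total=23+3=26


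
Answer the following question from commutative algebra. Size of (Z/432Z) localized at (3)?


3-primary part: 432=3^3*16
Size=3^3=27


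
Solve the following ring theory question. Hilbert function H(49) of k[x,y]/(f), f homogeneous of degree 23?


H(t)=d for t>=d-1.
d=23, t=49
H(49)=23


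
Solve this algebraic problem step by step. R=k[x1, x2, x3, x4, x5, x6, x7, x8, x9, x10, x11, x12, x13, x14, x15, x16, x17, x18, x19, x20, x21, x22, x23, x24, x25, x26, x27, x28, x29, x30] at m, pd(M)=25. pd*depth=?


pd+depth=30
depth=30-25=5
pd*depth=25*5=125


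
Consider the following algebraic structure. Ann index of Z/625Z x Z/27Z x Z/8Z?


Exponent = lcm of the cyclic orders; pairwise coprime => product.
5^4*3^3*2^3=625*27*8=135000


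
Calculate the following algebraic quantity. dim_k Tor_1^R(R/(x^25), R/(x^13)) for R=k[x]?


Tor_1(R/I,R/J)=(I cap J)/IJ=(x^25)/(x^38)
dim=38-25=min(25,13)=13


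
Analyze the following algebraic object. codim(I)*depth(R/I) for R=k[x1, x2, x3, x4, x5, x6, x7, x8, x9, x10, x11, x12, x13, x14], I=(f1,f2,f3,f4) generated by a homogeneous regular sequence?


codim=4, depth=dim(R/I)=14-4=10
Product=4*10=40


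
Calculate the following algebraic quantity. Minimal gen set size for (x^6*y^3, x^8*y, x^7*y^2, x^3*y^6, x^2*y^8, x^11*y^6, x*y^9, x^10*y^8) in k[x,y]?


Remove redundant (divisible by others).
x^11*y^6 redundant.
x^10*y^8 redundant.
Min: x^8*y, x^7*y^2, x^6*y^3, x^3*y^6, x^2*y^8, x*y^9
Count=6


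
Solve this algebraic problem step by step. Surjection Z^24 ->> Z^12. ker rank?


rank(ker) = 24-12 = 12


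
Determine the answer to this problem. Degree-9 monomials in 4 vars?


C(d+n-1,n-1)=C(12,3)=220


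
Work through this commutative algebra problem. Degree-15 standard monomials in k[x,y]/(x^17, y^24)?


k[x,y], I = (x^17, y^24), d = 15
Need i < 17 and d-i < 24.
Range: 0 <= i <= 15.
H(15) = 16


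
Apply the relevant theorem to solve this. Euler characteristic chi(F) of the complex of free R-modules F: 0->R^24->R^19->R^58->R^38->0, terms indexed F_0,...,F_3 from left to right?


chi = sum (-1)^i * rank:
(-1)^0*24=24
(-1)^1*19=-19
(-1)^2*58=58
(-1)^3*38=-38
chi=25


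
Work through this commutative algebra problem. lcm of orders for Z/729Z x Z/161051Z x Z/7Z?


Exponent = lcm of the cyclic orders; pairwise coprime => product.
3^6*11^5*7^1=729*161051*7=821843253


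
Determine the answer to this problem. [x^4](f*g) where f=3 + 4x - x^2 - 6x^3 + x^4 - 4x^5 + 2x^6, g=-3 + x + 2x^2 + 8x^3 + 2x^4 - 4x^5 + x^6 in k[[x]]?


[x^4] = sum a_i*b_j, i+j=4
  3*2=6
  4*8=32
  -1*2=-2
  -6*1=-6
  1*-3=-3
Sum=27


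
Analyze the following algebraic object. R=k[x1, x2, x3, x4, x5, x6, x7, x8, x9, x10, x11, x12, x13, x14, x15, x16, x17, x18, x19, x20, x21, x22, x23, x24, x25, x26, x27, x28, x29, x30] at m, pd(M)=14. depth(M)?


pd+depth=depth(R)=30
depth=30-14=16


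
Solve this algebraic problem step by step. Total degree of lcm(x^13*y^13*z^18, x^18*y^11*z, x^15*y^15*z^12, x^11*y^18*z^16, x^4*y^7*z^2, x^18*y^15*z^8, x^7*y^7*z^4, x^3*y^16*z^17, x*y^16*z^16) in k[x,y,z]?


lcm = componentwise max:
x: max(13,18,15,11,4,18,7,3,1)=18
y: max(13,11,15,18,7,15,7,16,16)=18
z: max(18,1,12,16,2,8,4,17,16)=18
Total=18+18+18=54


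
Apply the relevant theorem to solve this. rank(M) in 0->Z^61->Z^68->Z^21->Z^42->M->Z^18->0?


Alt sum=0:
(-1)^0*61 + (-1)^1*68 + (-1)^2*21 + (-1)^3*42 + (-1)^4*? + (-1)^5*18=0
rank(M)=46


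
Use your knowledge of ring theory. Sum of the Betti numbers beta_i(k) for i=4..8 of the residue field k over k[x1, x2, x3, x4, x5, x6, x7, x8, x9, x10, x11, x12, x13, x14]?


Koszul resolution: beta_i(k)=C(n,i), n=14
C(14,4)=1001, C(14,5)=2002, C(14,6)=3003, C(14,7)=3432, C(14,8)=3003
Sum=12441


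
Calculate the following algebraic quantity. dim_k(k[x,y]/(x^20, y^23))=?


Basis: x^i*y^j, i<20, j<23
20*23=460


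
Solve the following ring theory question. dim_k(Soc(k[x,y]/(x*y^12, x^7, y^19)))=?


Socle = ann(m) = span of standard monomials u with x*u, y*u in I (staircase corners).
Minimal generators: x^7, x*y^12, y^19
Corners: y^18, x^6y^11
Socle dim=2


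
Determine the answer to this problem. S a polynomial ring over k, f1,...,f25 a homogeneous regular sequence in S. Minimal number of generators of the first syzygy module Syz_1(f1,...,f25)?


Regular sequence => Koszul complex is the minimal free resolution.
Syz_1 minimally generated by Koszul relations f_i*e_j - f_j*e_i (i<j): mu(Syz_1) = beta_2 = C(m,2) = m(m-1)/2
m=25
25*24/2 = 300


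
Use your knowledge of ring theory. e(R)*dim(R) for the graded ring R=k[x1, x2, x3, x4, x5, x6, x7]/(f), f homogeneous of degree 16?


e(R)=deg(f)=16, dim(R)=7-1=6
e*dim=16*6=96


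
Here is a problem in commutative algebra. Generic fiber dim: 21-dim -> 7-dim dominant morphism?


dim(fiber)=dim(X)-dim(Y)=21-7=14


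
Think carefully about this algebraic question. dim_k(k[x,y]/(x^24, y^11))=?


Basis: x^i*y^j, i<24, j<11
24*11=264


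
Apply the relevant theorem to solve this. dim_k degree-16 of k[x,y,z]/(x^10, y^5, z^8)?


Need i<10, j<5, k<8 with i+j+k=16.
For each i, j ranges over max(0,16-i-7)..min(4,16-i):
  i=0: j in [9,4] -> 0
  i=1: j in [8,4] -> 0
  i=2: j in [7,4] -> 0
  i=3: j in [6,4] -> 0
  i=4: j in [5,4] -> 0
  i=5: j in [4,4] -> 1
  i=6: j in [3,4] -> 2
  i=7: j in [2,4] -> 3
  i=8: j in [1,4] -> 4
  i=9: j in [0,4] -> 5
H(16) = 0+0+0+0+0+1+2+3+4+5 = 15


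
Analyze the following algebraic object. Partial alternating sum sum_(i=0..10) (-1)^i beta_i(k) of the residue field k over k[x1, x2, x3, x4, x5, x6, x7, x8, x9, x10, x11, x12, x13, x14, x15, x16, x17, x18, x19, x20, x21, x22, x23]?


Koszul resolution: beta_i(k)=C(n,i), n=23
sum_(i=0..p) (-1)^i C(n,i) = (-1)^p C(n-1,p)
(-1)^10*C(22,10) = (-1)^10*646646 = 646646


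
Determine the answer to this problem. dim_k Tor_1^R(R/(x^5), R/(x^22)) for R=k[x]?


Tor_1(R/I,R/J)=(I cap J)/IJ=(x^22)/(x^27)
dim=27-22=min(5,22)=5


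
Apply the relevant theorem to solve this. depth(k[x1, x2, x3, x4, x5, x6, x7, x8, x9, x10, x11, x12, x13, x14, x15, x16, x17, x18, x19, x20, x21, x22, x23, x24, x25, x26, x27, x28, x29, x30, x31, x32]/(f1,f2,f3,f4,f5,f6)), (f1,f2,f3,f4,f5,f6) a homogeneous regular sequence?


depth(R)=32
depth(R/I)=32-6=26


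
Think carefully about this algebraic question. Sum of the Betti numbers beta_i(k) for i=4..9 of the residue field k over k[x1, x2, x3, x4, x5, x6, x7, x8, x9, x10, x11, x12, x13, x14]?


Koszul resolution: beta_i(k)=C(n,i), n=14
C(14,4)=1001, C(14,5)=2002, C(14,6)=3003, C(14,7)=3432, C(14,8)=3003, C(14,9)=2002
Sum=14443


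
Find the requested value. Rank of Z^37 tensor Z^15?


rank(M(x)N) = rank(M)*rank(N)
37*15 = 555


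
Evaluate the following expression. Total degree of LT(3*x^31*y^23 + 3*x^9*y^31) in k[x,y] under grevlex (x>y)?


LT: 3*x^31*y^23
deg_x=31, deg_y=23
Total=31+23=54


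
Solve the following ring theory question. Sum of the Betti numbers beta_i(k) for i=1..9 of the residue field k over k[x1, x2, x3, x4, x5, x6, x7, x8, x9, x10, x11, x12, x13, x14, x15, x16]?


Koszul resolution: beta_i(k)=C(n,i), n=16
C(16,1)=16, C(16,2)=120, C(16,3)=560, C(16,4)=1820, C(16,5)=4368, C(16,6)=8008, C(16,7)=11440, C(16,8)=12870, C(16,9)=11440
Sum=50642


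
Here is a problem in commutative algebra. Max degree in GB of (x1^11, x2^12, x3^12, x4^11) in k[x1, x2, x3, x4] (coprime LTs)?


Pure powers, coprime LTs => already GB.
Degrees: 11, 12, 12, 11
Max=12


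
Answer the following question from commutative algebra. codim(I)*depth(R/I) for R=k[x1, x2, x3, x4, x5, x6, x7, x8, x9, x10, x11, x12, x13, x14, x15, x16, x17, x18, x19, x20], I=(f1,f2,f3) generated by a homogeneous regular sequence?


codim=3, depth=dim(R/I)=20-3=17
Product=3*17=51


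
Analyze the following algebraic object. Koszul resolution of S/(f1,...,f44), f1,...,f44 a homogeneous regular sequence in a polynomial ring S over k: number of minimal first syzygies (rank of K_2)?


Regular sequence => Koszul complex is the minimal free resolution.
Syz_1 minimally generated by Koszul relations f_i*e_j - f_j*e_i (i<j): mu(Syz_1) = beta_2 = C(m,2) = m(m-1)/2
m=44
44*43/2 = 946


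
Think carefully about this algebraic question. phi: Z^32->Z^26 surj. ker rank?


rank(ker) = 32-26 = 6


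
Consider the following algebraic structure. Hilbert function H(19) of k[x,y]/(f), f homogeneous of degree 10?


H(t)=d for t>=d-1.
d=10, t=19
H(19)=10


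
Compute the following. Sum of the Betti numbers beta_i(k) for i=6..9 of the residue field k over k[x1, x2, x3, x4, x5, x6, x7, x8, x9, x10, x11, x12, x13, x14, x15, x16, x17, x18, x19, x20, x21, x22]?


Koszul resolution: beta_i(k)=C(n,i), n=22
C(22,6)=74613, C(22,7)=170544, C(22,8)=319770, C(22,9)=497420
Sum=1062347


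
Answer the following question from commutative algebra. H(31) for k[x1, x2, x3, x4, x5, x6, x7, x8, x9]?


C(d+n-1,n-1)=C(39,8)=61523748


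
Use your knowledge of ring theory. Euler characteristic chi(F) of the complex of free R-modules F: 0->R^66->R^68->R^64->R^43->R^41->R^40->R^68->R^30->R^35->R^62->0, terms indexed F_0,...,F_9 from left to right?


chi = sum (-1)^i * rank:
(-1)^0*66=66
(-1)^1*68=-68
(-1)^2*64=64
(-1)^3*43=-43
(-1)^4*41=41
(-1)^5*40=-40
(-1)^6*68=68
(-1)^7*30=-30
(-1)^8*35=35
(-1)^9*62=-62
chi=31


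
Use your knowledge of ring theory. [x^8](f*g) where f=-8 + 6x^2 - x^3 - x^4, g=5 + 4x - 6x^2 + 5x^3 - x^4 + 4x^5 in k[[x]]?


[x^8] = sum a_i*b_j, i+j=8
  -1*4=-4
  -1*-1=1
Sum=-3


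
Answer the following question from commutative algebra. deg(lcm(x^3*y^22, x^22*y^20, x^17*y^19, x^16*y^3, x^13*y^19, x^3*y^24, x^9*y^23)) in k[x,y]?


lcm = componentwise max:
x: max(3,22,17,16,13,3,9)=22
y: max(22,20,19,3,19,24,23)=24
Total=22+24=46


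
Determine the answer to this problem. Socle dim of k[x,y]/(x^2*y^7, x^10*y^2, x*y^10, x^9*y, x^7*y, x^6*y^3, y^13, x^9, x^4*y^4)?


Socle = ann(m) = span of standard monomials u with x*u, y*u in I (staircase corners).
Redundant generators: x^10*y^2, x^9*y
Minimal generators: x^9, x^7*y, x^6*y^3, x^4*y^4, x^2*y^7, x*y^10, y^13
Corners: y^12, xy^9, x^3y^6, x^5y^3, x^6y^2, x^8
Socle dim=6


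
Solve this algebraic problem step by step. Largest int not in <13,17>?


gcd(13,17)=1 => F=ab-a-b=13*17-13-17=221-30=191


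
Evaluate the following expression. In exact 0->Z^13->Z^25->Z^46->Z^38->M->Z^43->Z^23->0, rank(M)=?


Alt sum=0:
(-1)^0*13 + (-1)^1*25 + (-1)^2*46 + (-1)^3*38 + (-1)^4*? + (-1)^5*43 + (-1)^6*23=0
rank(M)=24


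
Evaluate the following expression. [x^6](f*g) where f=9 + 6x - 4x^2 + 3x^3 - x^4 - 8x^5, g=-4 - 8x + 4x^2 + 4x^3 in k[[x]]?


[x^6] = sum a_i*b_j, i+j=6
  3*4=12
  -1*4=-4
  -8*-8=64
Sum=72


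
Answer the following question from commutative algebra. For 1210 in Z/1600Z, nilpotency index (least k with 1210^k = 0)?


1210^k mod 1600:
k=1: 1210
k=2: 100
k=3: 1000
k=4: 400
k=5: 800
k=6: 0
First zero at k = 6


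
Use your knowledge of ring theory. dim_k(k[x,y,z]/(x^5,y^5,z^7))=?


Basis: x^iy^jz^k, i<5,j<5,k<7
5*5*7=175


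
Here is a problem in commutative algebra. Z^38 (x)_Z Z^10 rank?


rank(M(x)N) = rank(M)*rank(N)
38*10 = 380


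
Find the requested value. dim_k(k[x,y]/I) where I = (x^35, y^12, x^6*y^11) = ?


k[x,y]/I, I = (x^35, y^12, x^6*y^11)
Rect: 35x12=420. Corner: (35-6)x(12-11)=29.
dim = 420-29 = 391


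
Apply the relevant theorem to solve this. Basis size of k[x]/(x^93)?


Basis: 1,x,...,x^92
dim=93


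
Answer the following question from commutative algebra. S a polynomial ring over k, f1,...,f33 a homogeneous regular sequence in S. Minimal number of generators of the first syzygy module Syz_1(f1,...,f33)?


Regular sequence => Koszul complex is the minimal free resolution.
Syz_1 minimally generated by Koszul relations f_i*e_j - f_j*e_i (i<j): mu(Syz_1) = beta_2 = C(m,2) = m(m-1)/2
m=33
33*32/2 = 528


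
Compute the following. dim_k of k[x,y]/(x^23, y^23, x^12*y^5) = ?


k[x,y]/I, I = (x^23, y^23, x^12*y^5)
Rect: 23x23=529. Corner: (23-12)x(23-5)=198.
dim = 529-198 = 331


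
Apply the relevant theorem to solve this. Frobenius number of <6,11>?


gcd(6,11)=1 => F=ab-a-b=6*11-6-11=66-17=49


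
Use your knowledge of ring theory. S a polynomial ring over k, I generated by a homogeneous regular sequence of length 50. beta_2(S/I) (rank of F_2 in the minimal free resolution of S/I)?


Regular sequence => Koszul complex is the minimal free resolution.
Syz_1 minimally generated by Koszul relations f_i*e_j - f_j*e_i (i<j): mu(Syz_1) = beta_2 = C(m,2) = m(m-1)/2
m=50
50*49/2 = 1225


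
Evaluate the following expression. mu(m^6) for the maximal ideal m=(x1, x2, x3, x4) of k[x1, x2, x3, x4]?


Graded Nakayama: mu(m^d) = dim_k (m^d/m^(d+1)) = #degree-6 monomials in 4 vars
C(n+d-1,d)=C(9,6)=84


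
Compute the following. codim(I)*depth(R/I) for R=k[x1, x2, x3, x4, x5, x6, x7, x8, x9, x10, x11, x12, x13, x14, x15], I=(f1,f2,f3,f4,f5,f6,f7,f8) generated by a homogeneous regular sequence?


codim=8, depth=dim(R/I)=15-8=7
Product=8*7=56


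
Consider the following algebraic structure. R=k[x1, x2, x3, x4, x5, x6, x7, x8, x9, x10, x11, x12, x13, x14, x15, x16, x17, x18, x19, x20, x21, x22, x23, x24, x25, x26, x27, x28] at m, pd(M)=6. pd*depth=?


pd+depth=28
depth=28-6=22
pd*depth=6*22=132


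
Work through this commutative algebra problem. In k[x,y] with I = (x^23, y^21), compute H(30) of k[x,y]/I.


k[x,y], I = (x^23, y^21), d = 30
Need i < 23 and d-i < 21.
Range: 10 <= i <= 22.
H(30) = 13


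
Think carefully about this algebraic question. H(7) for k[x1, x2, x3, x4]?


C(d+n-1,n-1)=C(10,3)=120


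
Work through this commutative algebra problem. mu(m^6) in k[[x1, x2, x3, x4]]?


C(n+d-1,d)=C(9,6)=84


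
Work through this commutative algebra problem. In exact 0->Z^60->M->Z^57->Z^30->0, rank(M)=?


Alt sum=0:
(-1)^0*60 + (-1)^1*? + (-1)^2*57 + (-1)^3*30=0
rank(M)=87


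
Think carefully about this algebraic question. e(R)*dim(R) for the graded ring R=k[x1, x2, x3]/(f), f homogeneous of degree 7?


e(R)=deg(f)=7, dim(R)=3-1=2
e*dim=7*2=14


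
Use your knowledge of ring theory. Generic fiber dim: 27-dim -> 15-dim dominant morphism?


dim(fiber)=dim(X)-dim(Y)=27-15=12


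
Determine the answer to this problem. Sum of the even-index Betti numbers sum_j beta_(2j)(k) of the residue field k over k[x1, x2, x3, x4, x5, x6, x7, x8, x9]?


Koszul resolution: beta_i(k)=C(n,i), n=9
sum_even C(9,i) = 2^(n-1) = 2^8 = 256


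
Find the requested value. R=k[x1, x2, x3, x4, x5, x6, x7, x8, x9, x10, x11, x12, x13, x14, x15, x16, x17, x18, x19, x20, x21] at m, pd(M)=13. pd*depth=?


pd+depth=21
depth=21-13=8
pd*depth=13*8=104


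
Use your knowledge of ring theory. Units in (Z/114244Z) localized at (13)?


Local ring = Z/28561Z.
phi(28561) = 13^3*(13-1) = 26364


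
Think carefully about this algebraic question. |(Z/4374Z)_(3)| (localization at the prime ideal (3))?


3-primary part: 4374=3^7*2
Size=3^7=2187


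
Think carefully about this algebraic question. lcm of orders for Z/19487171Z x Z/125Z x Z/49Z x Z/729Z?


Exponent = lcm of the cyclic orders; pairwise coprime => product.
11^7*5^3*7^2*3^6=19487171*125*49*729=87012654411375


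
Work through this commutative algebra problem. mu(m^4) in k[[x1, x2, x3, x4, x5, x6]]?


C(n+d-1,d)=C(9,4)=126


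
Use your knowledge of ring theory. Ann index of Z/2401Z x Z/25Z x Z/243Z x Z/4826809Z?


Exponent = lcm of the cyclic orders; pairwise coprime => product.
7^4*5^2*3^5*13^6=2401*25*243*4826809=70404198084675


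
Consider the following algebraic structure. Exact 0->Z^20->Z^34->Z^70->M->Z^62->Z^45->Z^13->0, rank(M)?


Alt sum=0:
(-1)^0*20 + (-1)^1*34 + (-1)^2*70 + (-1)^3*? + (-1)^4*62 + (-1)^5*45 + (-1)^6*13=0
rank(M)=86


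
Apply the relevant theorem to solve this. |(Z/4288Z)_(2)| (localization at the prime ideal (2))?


2-primary part: 4288=2^6*67
Size=2^6=64


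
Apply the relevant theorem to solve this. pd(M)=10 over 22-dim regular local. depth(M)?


pd+depth=depth(R)=22
depth=22-10=12


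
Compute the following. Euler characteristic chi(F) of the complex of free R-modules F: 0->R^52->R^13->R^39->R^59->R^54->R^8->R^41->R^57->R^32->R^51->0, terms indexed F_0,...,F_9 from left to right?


chi = sum (-1)^i * rank:
(-1)^0*52=52
(-1)^1*13=-13
(-1)^2*39=39
(-1)^3*59=-59
(-1)^4*54=54
(-1)^5*8=-8
(-1)^6*41=41
(-1)^7*57=-57
(-1)^8*32=32
(-1)^9*51=-51
chi=30


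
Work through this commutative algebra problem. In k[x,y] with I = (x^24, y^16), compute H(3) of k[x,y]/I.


k[x,y], I = (x^24, y^16), d = 3
Need i < 24 and d-i < 16.
Range: 0 <= i <= 3.
H(3) = 4


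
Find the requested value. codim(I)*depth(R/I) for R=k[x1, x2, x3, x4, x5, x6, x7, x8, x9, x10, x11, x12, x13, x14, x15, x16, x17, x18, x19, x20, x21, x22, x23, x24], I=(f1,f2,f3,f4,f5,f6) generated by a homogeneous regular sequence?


codim=6, depth=dim(R/I)=24-6=18
Product=6*18=108


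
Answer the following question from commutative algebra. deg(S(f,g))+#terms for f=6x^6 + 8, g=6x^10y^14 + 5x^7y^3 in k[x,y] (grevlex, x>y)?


LT(f)=6x^6, LT(g)=6x^10y^14
lcm(LM)=x^10y^14
S(f,g) (scaled by 36 to clear denominators) = 6x^4y^14*f - 6*g = 48x^4y^14 - 30x^7y^3
2 terms, deg 18.
18+2=20


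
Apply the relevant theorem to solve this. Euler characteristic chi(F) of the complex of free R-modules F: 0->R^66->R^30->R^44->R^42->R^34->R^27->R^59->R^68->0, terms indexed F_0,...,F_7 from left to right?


chi = sum (-1)^i * rank:
(-1)^0*66=66
(-1)^1*30=-30
(-1)^2*44=44
(-1)^3*42=-42
(-1)^4*34=34
(-1)^5*27=-27
(-1)^6*59=59
(-1)^7*68=-68
chi=36


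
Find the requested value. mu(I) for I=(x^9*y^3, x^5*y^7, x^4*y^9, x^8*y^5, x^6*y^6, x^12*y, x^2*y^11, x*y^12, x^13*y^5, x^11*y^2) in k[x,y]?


Remove redundant (divisible by others).
x^13*y^5 redundant.
Min: x^12*y, x^11*y^2, x^9*y^3, x^8*y^5, x^6*y^6, x^5*y^7, x^4*y^9, x^2*y^11, x*y^12
Count=9


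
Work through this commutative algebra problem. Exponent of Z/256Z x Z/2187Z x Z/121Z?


Exponent = lcm of the cyclic orders; pairwise coprime => product.
2^8*3^7*11^2=256*2187*121=67744512


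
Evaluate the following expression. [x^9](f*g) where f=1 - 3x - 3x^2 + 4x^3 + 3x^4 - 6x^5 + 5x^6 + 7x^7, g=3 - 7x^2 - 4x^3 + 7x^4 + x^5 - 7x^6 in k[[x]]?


[x^9] = sum a_i*b_j, i+j=9
  4*-7=-28
  3*1=3
  -6*7=-42
  5*-4=-20
  7*-7=-49
Sum=-136


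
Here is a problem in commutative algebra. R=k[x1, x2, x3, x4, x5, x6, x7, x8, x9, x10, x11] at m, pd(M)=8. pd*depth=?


pd+depth=11
depth=11-8=3
pd*depth=8*3=24


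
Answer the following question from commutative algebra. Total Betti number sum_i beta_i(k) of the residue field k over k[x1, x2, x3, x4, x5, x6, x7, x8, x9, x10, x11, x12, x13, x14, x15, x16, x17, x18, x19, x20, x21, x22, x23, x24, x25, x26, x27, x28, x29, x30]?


Koszul resolution: beta_i(k)=C(n,i), n=30
sum_i C(30,i) = 2^30 = 1073741824


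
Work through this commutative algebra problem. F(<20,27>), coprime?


gcd(20,27)=1 => F=ab-a-b=20*27-20-27=540-47=493


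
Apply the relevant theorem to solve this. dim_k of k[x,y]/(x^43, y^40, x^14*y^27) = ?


k[x,y]/I, I = (x^43, y^40, x^14*y^27)
Rect: 43x40=1720. Corner: (43-14)x(40-27)=377.
dim = 1720-377 = 1343


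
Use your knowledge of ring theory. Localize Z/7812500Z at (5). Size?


5-primary part: 7812500=5^9*4
Size=5^9=1953125


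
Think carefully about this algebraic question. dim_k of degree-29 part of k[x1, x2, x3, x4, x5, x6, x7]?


C(d+n-1,n-1)=C(35,6)=1623160


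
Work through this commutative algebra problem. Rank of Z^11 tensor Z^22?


rank(M(x)N) = rank(M)*rank(N)
11*22 = 242


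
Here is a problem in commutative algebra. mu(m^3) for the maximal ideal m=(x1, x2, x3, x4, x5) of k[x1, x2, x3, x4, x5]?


Graded Nakayama: mu(m^d) = dim_k (m^d/m^(d+1)) = #degree-3 monomials in 5 vars
C(n+d-1,d)=C(7,3)=35


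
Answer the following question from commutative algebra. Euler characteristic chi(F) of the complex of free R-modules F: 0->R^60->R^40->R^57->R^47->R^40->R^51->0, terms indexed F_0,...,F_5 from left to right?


chi = sum (-1)^i * rank:
(-1)^0*60=60
(-1)^1*40=-40
(-1)^2*57=57
(-1)^3*47=-47
(-1)^4*40=40
(-1)^5*51=-51
chi=19


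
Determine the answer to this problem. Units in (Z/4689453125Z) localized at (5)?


Local ring = Z/1953125Z.
phi(1953125) = 5^8*(5-1) = 1562500


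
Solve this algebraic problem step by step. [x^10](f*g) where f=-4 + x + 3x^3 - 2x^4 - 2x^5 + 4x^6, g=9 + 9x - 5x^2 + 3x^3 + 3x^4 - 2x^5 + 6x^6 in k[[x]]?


[x^10] = sum a_i*b_j, i+j=10
  -2*6=-12
  -2*-2=4
  4*3=12
Sum=4


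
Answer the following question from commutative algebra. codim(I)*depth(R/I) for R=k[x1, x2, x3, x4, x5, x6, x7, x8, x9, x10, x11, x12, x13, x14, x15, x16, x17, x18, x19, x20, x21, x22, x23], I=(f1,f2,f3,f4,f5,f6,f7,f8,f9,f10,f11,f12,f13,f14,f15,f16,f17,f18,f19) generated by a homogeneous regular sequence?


codim=19, depth=dim(R/I)=23-19=4
Product=19*4=76


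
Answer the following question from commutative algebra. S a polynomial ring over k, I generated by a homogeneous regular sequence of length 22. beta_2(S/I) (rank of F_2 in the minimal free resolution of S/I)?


Regular sequence => Koszul complex is the minimal free resolution.
Syz_1 minimally generated by Koszul relations f_i*e_j - f_j*e_i (i<j): mu(Syz_1) = beta_2 = C(m,2) = m(m-1)/2
m=22
22*21/2 = 231


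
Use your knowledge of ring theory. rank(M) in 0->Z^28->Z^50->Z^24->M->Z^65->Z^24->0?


Alt sum=0:
(-1)^0*28 + (-1)^1*50 + (-1)^2*24 + (-1)^3*? + (-1)^4*65 + (-1)^5*24=0
rank(M)=43


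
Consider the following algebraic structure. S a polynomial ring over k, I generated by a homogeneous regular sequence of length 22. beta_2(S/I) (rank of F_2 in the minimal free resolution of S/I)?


Regular sequence => Koszul complex is the minimal free resolution.
Syz_1 minimally generated by Koszul relations f_i*e_j - f_j*e_i (i<j): mu(Syz_1) = beta_2 = C(m,2) = m(m-1)/2
m=22
22*21/2 = 231


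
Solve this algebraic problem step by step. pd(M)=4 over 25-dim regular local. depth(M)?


pd+depth=depth(R)=25
depth=25-4=21


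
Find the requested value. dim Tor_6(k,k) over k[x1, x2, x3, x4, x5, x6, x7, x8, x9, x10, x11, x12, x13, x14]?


Koszul: C(n,i)=C(14,6)=3003


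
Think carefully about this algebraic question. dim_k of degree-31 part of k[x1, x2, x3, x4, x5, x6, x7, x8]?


C(d+n-1,n-1)=C(38,7)=12620256


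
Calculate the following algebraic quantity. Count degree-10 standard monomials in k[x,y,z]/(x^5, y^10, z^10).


Need i<5, j<10, k<10 with i+j+k=10.
For each i, j ranges over max(0,10-i-9)..min(9,10-i):
  i=0: j in [1,9] -> 9
  i=1: j in [0,9] -> 10
  i=2: j in [0,8] -> 9
  i=3: j in [0,7] -> 8
  i=4: j in [0,6] -> 7
H(10) = 9+10+9+8+7 = 43


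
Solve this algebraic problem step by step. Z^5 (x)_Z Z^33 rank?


rank(M(x)N) = rank(M)*rank(N)
5*33 = 165


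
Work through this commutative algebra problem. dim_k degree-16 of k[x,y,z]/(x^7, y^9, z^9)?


Need i<7, j<9, k<9 with i+j+k=16.
For each i, j ranges over max(0,16-i-8)..min(8,16-i):
  i=0: j in [8,8] -> 1
  i=1: j in [7,8] -> 2
  i=2: j in [6,8] -> 3
  i=3: j in [5,8] -> 4
  i=4: j in [4,8] -> 5
  i=5: j in [3,8] -> 6
  i=6: j in [2,8] -> 7
H(16) = 1+2+3+4+5+6+7 = 28


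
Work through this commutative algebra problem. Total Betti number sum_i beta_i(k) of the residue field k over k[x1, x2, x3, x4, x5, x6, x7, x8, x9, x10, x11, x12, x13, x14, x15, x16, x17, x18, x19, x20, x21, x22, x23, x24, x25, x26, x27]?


Koszul resolution: beta_i(k)=C(n,i), n=27
sum_i C(27,i) = 2^27 = 134217728


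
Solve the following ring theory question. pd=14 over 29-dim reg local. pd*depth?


pd+depth=29
depth=29-14=15
pd*depth=14*15=210


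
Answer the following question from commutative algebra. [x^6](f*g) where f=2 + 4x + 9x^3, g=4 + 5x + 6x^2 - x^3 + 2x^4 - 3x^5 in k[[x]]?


[x^6] = sum a_i*b_j, i+j=6
  4*-3=-12
  9*-1=-9
Sum=-21


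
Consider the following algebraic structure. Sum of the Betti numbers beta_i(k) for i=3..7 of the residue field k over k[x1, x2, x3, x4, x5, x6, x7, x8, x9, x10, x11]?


Koszul resolution: beta_i(k)=C(n,i), n=11
C(11,3)=165, C(11,4)=330, C(11,5)=462, C(11,6)=462, C(11,7)=330
Sum=1749


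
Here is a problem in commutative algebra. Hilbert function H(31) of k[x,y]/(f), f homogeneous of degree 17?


H(t)=d for t>=d-1.
d=17, t=31
H(31)=17


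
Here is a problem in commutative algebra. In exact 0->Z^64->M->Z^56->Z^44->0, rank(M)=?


Alt sum=0:
(-1)^0*64 + (-1)^1*? + (-1)^2*56 + (-1)^3*44=0
rank(M)=76


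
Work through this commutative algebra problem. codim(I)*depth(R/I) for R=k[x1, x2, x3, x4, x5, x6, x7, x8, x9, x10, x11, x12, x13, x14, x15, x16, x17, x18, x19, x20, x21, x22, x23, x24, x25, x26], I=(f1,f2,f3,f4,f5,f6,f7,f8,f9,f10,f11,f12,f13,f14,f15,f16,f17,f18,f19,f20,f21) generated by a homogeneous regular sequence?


codim=21, depth=dim(R/I)=26-21=5
Product=21*5=105


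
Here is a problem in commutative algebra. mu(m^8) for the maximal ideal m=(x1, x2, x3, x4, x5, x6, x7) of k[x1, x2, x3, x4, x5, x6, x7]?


Graded Nakayama: mu(m^d) = dim_k (m^d/m^(d+1)) = #degree-8 monomials in 7 vars
C(n+d-1,d)=C(14,8)=3003


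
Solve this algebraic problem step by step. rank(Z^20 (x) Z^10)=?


rank(M(x)N) = rank(M)*rank(N)
20*10 = 200


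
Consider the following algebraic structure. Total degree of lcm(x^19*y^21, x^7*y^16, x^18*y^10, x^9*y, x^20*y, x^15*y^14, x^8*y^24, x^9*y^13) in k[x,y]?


lcm = componentwise max:
x: max(19,7,18,9,20,15,8,9)=20
y: max(21,16,10,1,1,14,24,13)=24
Total=20+24=44


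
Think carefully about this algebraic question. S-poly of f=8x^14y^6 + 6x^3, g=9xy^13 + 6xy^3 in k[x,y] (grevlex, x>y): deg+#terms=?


LT(f)=8x^14y^6, LT(g)=9xy^13
lcm(LM)=x^14y^13
S(f,g) (scaled by 72 to clear denominators) = 9y^7*f - 8x^13*g = -48x^14y^3 + 54x^3y^7
2 terms, deg 17.
17+2=19


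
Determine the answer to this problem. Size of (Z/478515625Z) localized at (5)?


5-primary part: 478515625=5^10*49
Size=5^10=9765625


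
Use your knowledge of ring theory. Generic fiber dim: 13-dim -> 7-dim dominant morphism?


dim(fiber)=dim(X)-dim(Y)=13-7=6


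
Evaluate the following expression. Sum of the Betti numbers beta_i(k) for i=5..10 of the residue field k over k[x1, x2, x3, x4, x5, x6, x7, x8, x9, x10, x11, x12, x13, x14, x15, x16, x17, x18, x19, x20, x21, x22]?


Koszul resolution: beta_i(k)=C(n,i), n=22
C(22,5)=26334, C(22,6)=74613, C(22,7)=170544, C(22,8)=319770, C(22,9)=497420, C(22,10)=646646
Sum=1735327


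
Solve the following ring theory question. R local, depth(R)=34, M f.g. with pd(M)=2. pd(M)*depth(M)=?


pd+depth=34
depth=34-2=32
pd*depth=2*32=64


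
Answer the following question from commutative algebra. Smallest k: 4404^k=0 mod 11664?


4404^k mod 11664:
k=1: 4404
k=2: 9648
k=3: 9504
k=4: 5184
k=5: 3888
k=6: 0
First zero at k = 6


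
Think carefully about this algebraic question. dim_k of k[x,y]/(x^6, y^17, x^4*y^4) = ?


k[x,y]/I, I = (x^6, y^17, x^4*y^4)
Rect: 6x17=102. Corner: (6-4)x(17-4)=26.
dim = 102-26 = 76


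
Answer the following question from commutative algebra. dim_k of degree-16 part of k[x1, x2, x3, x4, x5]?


C(d+n-1,n-1)=C(20,4)=4845


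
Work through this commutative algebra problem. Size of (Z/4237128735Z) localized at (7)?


7-primary part: 4237128735=7^10*15
Size=7^10=282475249


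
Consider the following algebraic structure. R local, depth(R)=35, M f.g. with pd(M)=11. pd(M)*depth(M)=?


pd+depth=35
depth=35-11=24
pd*depth=11*24=264


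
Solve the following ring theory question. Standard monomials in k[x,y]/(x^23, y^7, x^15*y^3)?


k[x,y]/I, I = (x^23, y^7, x^15*y^3)
Rect: 23x7=161. Corner: (23-15)x(7-3)=32.
dim = 161-32 = 129


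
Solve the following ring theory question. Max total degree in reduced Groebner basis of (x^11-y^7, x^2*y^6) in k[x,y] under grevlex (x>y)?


LT(f1)=x^11, LT(f2)=x^2y^6, lcm=x^11y^6
S(f1,f2) = y^6*f1 - x^9*f2 = -y^13
Reduced GB = {f1, f2, y^13}; degrees 11, 8, 13
Max = 13


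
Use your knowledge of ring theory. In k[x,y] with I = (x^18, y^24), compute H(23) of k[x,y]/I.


k[x,y], I = (x^18, y^24), d = 23
Need i < 18 and d-i < 24.
Range: 0 <= i <= 17.
H(23) = 18


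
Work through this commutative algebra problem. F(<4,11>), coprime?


gcd(4,11)=1 => F=ab-a-b=4*11-4-11=44-15=29


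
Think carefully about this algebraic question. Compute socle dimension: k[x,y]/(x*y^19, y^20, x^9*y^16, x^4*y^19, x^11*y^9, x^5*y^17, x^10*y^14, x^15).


Socle = ann(m) = span of standard monomials u with x*u, y*u in I (staircase corners).
Redundant generators: x^4*y^19
Minimal generators: x^15, x^11*y^9, x^10*y^14, x^9*y^16, x^5*y^17, x*y^19, y^20
Corners: y^19, x^4y^18, x^8y^16, x^9y^15, x^10y^13, x^14y^8
Socle dim=6


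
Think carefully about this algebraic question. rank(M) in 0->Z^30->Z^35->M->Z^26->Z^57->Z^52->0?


Alt sum=0:
(-1)^0*30 + (-1)^1*35 + (-1)^2*? + (-1)^3*26 + (-1)^4*57 + (-1)^5*52=0
rank(M)=26


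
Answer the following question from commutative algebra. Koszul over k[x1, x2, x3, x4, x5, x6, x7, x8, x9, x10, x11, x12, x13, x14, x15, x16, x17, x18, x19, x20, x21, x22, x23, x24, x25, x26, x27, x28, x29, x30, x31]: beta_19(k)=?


C(n,i)=C(31,19)=141120525


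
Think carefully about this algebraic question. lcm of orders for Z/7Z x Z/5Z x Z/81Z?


Exponent = lcm of the cyclic orders; pairwise coprime => product.
7^1*5^1*3^4=7*5*81=2835


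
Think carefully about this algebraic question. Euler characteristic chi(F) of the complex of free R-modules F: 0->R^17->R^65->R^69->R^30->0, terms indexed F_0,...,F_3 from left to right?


chi = sum (-1)^i * rank:
(-1)^0*17=17
(-1)^1*65=-65
(-1)^2*69=69
(-1)^3*30=-30
chi=-9


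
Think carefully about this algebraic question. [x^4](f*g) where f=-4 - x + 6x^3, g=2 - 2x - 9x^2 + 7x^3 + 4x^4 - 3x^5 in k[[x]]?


[x^4] = sum a_i*b_j, i+j=4
  -4*4=-16
  -1*7=-7
  6*-2=-12
Sum=-35


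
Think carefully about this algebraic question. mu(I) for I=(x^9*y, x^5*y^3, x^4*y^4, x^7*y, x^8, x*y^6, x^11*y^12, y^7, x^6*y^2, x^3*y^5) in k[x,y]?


Remove redundant (divisible by others).
x^9*y redundant.
x^11*y^12 redundant.
Min: x^8, x^7*y, x^6*y^2, x^5*y^3, x^4*y^4, x^3*y^5, x*y^6, y^7
Count=8
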